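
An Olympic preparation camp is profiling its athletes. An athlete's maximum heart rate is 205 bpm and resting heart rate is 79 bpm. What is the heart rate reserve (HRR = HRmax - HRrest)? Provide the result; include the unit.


HRR = HRmax - HRrest
= 205 - 79
= 126 bpm

126 bpm


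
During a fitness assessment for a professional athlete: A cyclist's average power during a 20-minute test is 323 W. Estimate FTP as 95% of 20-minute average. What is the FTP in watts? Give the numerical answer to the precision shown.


FTP = 20-min power * 0.95
= 323 * 0.95
= 306.85 W

306.85 W


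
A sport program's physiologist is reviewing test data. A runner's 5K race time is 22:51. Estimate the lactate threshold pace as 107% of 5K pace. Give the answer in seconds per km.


Total race time = 22*60 + 51 = 1371 seconds
5K pace = 1371 / 5 = 274.2 sec/km
LT pace = 274.2 * 1.07 = 293.39 sec/km

293.39 s/km


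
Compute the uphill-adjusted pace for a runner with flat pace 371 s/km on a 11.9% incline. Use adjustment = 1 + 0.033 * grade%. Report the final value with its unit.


Adjustment factor = 1 + 0.033 * 11.9 = 1.3927
Grade-adjusted pace = 371 * 1.3927 = 516.69 s/km

516.69 s/km


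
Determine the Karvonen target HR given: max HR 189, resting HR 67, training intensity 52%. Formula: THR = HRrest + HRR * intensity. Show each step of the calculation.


HRR = HRmax - HRrest = 189 - 67 = 122
THR = 67 + 122 * 0.52
= 130.44 bpm

130.44 bpm


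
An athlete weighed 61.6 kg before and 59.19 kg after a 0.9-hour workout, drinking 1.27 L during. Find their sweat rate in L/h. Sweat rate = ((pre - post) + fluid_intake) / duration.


Body mass change = 2.41 kg
Total sweat loss = 2.41 + 1.27 = 3.68 L
Rate = 3.68 / 0.9 = 4.089 L/h

4.089 L/h


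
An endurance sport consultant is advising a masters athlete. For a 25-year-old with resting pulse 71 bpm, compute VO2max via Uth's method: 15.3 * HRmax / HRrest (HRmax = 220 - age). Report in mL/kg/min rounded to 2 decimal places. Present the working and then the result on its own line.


Step 1: HRmax = 220 - 25 = 195 bpm
Step 2: Ratio = 195 / 71 = 2.7465
Step 3: VO2max = 15.3 * 2.7465 = 42.02 mL/kg/min

42.02 mL/kg/min


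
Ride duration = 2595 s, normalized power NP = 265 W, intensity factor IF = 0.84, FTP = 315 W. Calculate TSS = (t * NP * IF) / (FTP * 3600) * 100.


Numerator = 2595 * 265 * 0.84 = 577647.0
Denominator = 315 * 3600 = 1134000
TSS = 577647.0 / 1134000 * 100
= 50.94

50.94 TSS


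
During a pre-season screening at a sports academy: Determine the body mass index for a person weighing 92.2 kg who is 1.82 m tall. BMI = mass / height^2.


BMI = mass / height^2
= 92.2 / 1.82^2
= 92.2 / 3.3124
= 27.83 kg/m^2

27.83 kg/m^2


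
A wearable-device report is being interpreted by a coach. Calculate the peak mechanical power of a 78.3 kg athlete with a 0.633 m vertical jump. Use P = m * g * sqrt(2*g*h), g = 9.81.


First, sqrt(2gh) = sqrt(2 * 9.81 * 0.633)
= sqrt(12.41946) = 3.524125 m/s
Power = 78.3 * 9.81 * 3.524125 = 2706.96 W

2706.96 W


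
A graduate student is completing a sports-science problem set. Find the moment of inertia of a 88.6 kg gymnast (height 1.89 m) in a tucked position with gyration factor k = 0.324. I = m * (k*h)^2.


Radius of gyration = 0.324 * 1.89 = 0.61236 m
I = 88.6 * 0.61236^2
= 88.6 * 0.374985
= 33.224 kg*m^2

33.224 kg*m^2


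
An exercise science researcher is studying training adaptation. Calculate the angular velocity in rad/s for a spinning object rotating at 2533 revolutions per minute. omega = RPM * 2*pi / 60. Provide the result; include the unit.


omega = RPM * 2*pi / 60
= 2533 * 6.28318531 / 60
= 265.255 rad/s

265.255 rad/s


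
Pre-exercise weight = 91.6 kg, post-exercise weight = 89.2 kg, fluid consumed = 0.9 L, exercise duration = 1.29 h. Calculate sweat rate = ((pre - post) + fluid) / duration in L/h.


Weight loss = 91.6 - 89.2 = 2.4 kg (approx L)
Total sweat = 2.4 + 0.9 = 3.3 L
Sweat rate = 3.3 / 1.29 = 2.558 L/h

2.558 L/h


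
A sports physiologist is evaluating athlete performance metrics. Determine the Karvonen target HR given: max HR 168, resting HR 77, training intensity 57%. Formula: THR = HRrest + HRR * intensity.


HRR = HRmax - HRrest = 168 - 77 = 91
THR = 77 + 91 * 0.57
= 128.87 bpm

128.87 bpm


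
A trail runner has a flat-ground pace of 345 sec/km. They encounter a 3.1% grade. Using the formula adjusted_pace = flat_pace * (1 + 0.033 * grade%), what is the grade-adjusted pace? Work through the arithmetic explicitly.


Grade factor = 1 + 0.033 * 3.1 = 1.1023
Adjusted = 345 * 1.1023 = 380.29 sec/km

380.29 s/km


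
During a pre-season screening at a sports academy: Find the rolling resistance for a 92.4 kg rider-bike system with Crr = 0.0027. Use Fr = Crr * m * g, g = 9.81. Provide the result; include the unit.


m * g = 92.4 * 9.81 = 906.444 N
Fr = 0.0027 * 906.444 = 2.447 N

2.447 N


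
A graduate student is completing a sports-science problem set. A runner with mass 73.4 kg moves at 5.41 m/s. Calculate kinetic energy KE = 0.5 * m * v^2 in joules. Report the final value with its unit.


v^2 = 5.41^2 = 29.2681
KE = 0.5 * 73.4 * 29.2681
= 1074.14 J

1074.14 J


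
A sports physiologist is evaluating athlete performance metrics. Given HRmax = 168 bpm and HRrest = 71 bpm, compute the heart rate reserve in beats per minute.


Heart rate reserve = maximum HR minus resting HR
HRR = 168 - 71 = 97 bpm

97 bpm


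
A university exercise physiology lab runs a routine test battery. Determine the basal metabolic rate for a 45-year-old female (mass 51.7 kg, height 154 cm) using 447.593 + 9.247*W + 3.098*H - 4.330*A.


BMR = 447.593 + 9.247*51.7 + 3.098*154 - 4.330*45
= 1207.9 kcal/day

1207.9 kcal/day


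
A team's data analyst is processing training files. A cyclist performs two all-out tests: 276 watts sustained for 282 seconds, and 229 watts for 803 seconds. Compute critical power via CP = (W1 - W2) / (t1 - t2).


W1 = P1 * t1 = 276 * 282 = 77832 J
W2 = P2 * t2 = 229 * 803 = 183887 J
CP = (77832 - 183887) / (282 - 803)
= 203.56 W

203.56 W


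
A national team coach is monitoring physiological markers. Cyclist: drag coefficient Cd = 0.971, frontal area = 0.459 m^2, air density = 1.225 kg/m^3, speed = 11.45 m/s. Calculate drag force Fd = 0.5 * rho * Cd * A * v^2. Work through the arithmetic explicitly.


v^2 = 11.45^2 = 131.1025
Fd = 0.5 * 1.225 * 0.971 * 0.459 * 131.1025
= 35.789 N

35.789 N


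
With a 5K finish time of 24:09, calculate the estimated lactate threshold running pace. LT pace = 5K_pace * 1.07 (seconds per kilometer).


Race duration = 1449 s for 5 km
Average pace = 1449 / 5 = 289.8 s/km
LT pace = 289.8 * 1.07
= 310.09 s/km

310.09 s/km


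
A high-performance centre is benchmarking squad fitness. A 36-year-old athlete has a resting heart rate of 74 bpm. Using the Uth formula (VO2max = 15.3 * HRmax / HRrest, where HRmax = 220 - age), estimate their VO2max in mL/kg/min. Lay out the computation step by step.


HRmax = 220 - 36 = 184 bpm
Ratio = HRmax / HRrest = 184 / 74 = 2.4865
VO2max = 15.3 * 2.4865 = 38.04 mL/kg/min

38.04 mL/kg/min


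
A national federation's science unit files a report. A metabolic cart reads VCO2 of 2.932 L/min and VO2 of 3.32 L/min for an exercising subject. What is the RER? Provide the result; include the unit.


RER = VCO2 / VO2 = 2.932 / 3.32 = 0.8831

0.8831


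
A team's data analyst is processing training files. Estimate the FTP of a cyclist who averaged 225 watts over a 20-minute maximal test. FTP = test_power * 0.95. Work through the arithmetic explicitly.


FTP = 225 * 0.95 = 213.75 W

213.75 W


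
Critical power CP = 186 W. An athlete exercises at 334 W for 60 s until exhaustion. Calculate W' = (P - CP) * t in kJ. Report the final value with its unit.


P - CP = 334 - 186 = 148 W
W' = 148 * 60 = 8880 J
= 8880 / 1000 = 8.88 kJ

8.88 kJ


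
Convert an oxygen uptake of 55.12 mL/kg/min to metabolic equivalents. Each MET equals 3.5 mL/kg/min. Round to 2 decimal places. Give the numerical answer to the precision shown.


One MET = 3.5 mL/kg/min
Number of METs = 55.12 / 3.5
= 15.75 METs

15.75 METs


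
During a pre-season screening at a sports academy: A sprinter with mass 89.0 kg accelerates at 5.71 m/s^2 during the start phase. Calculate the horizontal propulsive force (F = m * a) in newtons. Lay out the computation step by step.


F = m * a
= 89.0 * 5.71
= 508.19 N

508.19 N


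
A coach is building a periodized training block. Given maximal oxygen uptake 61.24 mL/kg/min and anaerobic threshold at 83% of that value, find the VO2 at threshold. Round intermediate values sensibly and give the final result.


Percentage as decimal = 0.83
VO2 at AT = 61.24 * 0.83 = 50.83 mL/kg/min

50.83 mL/kg/min


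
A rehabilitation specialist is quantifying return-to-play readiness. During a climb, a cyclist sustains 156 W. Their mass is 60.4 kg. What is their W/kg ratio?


Power-to-weight = 156 W / 60.4 kg
= 2.583 W/kg

2.583 W/kg


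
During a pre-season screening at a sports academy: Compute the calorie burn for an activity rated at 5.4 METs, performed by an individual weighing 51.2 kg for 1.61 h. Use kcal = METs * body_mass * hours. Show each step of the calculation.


Product of METs and mass = 5.4 * 51.2 = 276.48
Total kcal = 276.48 * 1.61 = 445.13 kcal

445.13 kcal


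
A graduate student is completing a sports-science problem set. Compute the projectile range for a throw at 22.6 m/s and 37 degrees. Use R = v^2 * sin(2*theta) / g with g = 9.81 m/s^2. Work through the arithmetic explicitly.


Two times the angle = 74 degrees
sin(74) = 0.961262
R = 510.76 * 0.961262 / 9.81 = 50.048 m

50.048 m


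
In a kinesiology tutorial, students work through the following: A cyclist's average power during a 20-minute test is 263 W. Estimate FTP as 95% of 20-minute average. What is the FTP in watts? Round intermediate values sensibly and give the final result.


FTP = 20-min power * 0.95
= 263 * 0.95
= 249.85 W

249.85 W


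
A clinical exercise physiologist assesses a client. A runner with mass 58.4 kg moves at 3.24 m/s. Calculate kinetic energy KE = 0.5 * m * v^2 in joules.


v^2 = 3.24^2 = 10.4976
KE = 0.5 * 58.4 * 10.4976
= 306.53 J

306.53 J


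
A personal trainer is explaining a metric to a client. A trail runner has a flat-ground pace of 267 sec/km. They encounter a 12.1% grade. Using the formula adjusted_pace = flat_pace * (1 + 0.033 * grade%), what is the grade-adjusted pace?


Grade factor = 1 + 0.033 * 12.1 = 1.3993
Adjusted = 267 * 1.3993 = 373.61 sec/km

373.61 s/km


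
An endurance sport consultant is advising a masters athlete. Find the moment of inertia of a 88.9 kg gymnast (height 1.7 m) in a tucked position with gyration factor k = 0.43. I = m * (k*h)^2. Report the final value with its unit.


Radius of gyration = 0.43 * 1.7 = 0.731 m
I = 88.9 * 0.731^2
= 88.9 * 0.534361
= 47.505 kg*m^2

47.505 kg*m^2


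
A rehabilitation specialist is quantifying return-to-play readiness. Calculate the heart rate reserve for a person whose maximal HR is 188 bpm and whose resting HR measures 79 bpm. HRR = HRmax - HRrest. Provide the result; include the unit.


HRmax = 188 bpm
HRrest = 79 bpm
HRR = 188 - 79 = 109 bpm

109 bpm


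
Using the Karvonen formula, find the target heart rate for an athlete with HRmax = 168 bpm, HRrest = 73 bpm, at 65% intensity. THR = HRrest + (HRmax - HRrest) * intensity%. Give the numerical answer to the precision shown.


HRR = 168 - 73 = 95
THR = 73 + 95 * 0.65
= 73 + 61.75
= 134.75 bpm

134.75 bpm


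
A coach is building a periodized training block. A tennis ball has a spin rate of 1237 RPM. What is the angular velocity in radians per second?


Convert RPM to rad/s: multiply by 2*pi and divide by 60
omega = 1237 * 2 * pi / 60
= 129.538 rad/s

129.538 rad/s


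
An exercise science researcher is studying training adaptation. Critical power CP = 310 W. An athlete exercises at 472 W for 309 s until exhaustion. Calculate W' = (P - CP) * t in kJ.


P - CP = 472 - 310 = 162 W
W' = 162 * 309 = 50058 J
= 50058 / 1000 = 50.058 kJ

50.058 kJ


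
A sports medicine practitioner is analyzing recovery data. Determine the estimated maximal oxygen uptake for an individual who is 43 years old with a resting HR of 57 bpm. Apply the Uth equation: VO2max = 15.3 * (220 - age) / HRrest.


HRmax = 220 - 43 = 177
VO2max = 15.3 * (177 / 57)
= 15.3 * 3.1053
= 47.51 mL/kg/min

47.51 mL/kg/min


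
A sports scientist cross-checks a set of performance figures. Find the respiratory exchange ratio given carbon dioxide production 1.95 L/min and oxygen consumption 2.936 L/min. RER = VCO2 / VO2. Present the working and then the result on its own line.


VCO2 = 1.95 L/min
VO2 = 2.936 L/min
RER = 1.95 / 2.936 = 0.6642

0.6642


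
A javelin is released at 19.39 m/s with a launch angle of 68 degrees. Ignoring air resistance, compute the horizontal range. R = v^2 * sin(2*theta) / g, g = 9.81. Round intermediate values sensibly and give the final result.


Launch speed squared = 375.9721
sin(2 * 68 deg) = 0.694658
Range = 375.9721 * 0.694658 / 9.81
= 26.623 m

26.623 m


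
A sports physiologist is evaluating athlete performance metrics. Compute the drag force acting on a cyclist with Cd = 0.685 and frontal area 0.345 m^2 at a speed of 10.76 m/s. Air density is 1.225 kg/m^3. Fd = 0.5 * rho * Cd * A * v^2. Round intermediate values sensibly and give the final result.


Step 1: v^2 = 115.7776
Step 2: Fd = 0.5 * 1.225 * 0.685 * 0.345 * 115.7776
= 16.759 N

16.759 N


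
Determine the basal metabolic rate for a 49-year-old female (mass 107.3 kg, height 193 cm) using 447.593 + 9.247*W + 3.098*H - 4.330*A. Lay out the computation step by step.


BMR = 447.593 + 9.247*107.3 + 3.098*193 - 4.330*49
= 1825.54 kcal/day

1825.54 kcal/day


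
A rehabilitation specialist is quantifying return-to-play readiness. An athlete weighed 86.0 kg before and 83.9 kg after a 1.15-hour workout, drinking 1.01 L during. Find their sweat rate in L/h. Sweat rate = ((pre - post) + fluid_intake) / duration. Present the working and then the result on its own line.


Body mass change = 2.1 kg
Total sweat loss = 2.1 + 1.01 = 3.11 L
Rate = 3.11 / 1.15 = 2.704 L/h

2.704 L/h


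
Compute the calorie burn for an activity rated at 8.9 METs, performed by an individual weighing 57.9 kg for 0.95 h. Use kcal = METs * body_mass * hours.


Product of METs and mass = 8.9 * 57.9 = 515.31
Total kcal = 515.31 * 0.95 = 489.54 kcal

489.54 kcal


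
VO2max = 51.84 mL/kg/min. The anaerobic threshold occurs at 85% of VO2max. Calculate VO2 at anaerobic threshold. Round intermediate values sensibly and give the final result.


AT fraction = 85 / 100 = 0.85
AT VO2 = 51.84 * 0.85
= 44.06 mL/kg/min

44.06 mL/kg/min


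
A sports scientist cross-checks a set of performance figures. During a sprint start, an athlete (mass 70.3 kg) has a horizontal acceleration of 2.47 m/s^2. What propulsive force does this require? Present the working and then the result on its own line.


Propulsive force = mass * acceleration
= 70.3 kg * 2.47 m/s^2
= 173.64 N

173.64 N


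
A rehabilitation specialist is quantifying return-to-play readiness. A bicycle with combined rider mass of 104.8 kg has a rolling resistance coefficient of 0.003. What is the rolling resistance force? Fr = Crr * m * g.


Fr = 0.003 * 104.8 * 9.81
= 0.3144 * 9.81
= 3.084 N

3.084 N


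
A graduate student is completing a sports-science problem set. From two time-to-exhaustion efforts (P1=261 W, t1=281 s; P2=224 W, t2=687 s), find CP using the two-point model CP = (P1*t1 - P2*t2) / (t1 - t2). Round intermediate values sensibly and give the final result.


Work in trial 1 = 73341 J
Work in trial 2 = 153888 J
Delta work = -80547 J
Delta time = -406 s
CP = -80547 / -406 = 198.39 W

198.39 W


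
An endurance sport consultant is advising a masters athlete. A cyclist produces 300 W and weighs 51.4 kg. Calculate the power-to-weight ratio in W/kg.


P/W = power / mass
= 300 / 51.4
= 5.837 W/kg

5.837 W/kg


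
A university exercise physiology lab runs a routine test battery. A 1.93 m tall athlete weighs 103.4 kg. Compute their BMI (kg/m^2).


height^2 = 3.7249 m^2
BMI = 103.4 / 3.7249 = 27.76 kg/m^2

27.76 kg/m^2


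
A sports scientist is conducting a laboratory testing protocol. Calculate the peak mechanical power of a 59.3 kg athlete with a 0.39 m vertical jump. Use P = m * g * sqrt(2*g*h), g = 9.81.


First, sqrt(2gh) = sqrt(2 * 9.81 * 0.39)
= sqrt(7.6518) = 2.766189 m/s
Power = 59.3 * 9.81 * 2.766189 = 1609.18 W

1609.18 W


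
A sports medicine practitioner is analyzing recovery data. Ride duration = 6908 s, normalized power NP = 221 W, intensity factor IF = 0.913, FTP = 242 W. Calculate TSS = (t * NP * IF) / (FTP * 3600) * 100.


Numerator = 6908 * 221 * 0.913 = 1393847.884
Denominator = 242 * 3600 = 871200
TSS = 1393847.884 / 871200 * 100
= 159.99

159.99 TSS


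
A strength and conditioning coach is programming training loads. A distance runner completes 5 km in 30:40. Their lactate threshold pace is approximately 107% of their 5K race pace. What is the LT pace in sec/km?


Convert to seconds: 30 min 40 s = 1840 s
Pace per km = 1840 / 5 = 368.0 s/km
LT pace = 368.0 * 1.07 = 393.76 s/km

393.76 s/km


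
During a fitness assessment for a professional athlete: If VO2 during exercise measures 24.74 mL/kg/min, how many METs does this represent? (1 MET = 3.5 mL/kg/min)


METs = VO2 / 3.5 = 24.74 / 3.5 = 7.07

7.07 METs


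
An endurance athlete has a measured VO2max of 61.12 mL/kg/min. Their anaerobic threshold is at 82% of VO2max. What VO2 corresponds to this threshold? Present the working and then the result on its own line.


Anaerobic threshold VO2 = VO2max * 82%
= 61.12 * 0.82
= 50.12 mL/kg/min

50.12 mL/kg/min


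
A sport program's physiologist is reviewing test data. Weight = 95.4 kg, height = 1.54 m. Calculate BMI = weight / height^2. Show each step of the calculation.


height^2 = 1.54^2 = 2.3716
BMI = 95.4 / 2.3716 = 40.23 kg/m^2

40.23 kg/m^2


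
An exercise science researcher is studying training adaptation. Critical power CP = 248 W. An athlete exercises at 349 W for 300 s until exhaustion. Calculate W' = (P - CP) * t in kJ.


P - CP = 349 - 248 = 101 W
W' = 101 * 300 = 30300 J
= 30300 / 1000 = 30.3 kJ

30.3 kJ


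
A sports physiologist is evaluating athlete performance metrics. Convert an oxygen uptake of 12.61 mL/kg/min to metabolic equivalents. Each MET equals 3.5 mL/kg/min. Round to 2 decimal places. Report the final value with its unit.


One MET = 3.5 mL/kg/min
Number of METs = 12.61 / 3.5
= 3.6 METs

3.6 METs


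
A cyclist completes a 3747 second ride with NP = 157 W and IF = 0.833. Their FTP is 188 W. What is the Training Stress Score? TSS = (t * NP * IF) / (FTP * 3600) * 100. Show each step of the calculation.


t * NP * IF = 3747 * 157 * 0.833 = 490036.407
FTP * 3600 = 676800
TSS = (490036.407 / 676800) * 100 = 72.4

72.4 TSS


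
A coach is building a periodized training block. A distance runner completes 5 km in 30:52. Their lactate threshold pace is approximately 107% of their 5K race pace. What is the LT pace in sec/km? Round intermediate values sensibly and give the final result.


Convert to seconds: 30 min 52 s = 1852 s
Pace per km = 1852 / 5 = 370.4 s/km
LT pace = 370.4 * 1.07 = 396.33 s/km

396.33 s/km


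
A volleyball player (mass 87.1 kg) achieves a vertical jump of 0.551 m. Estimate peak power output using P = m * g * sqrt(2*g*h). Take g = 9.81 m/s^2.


2 * g * h = 2 * 9.81 * 0.551 = 10.81062
sqrt(10.81062) = 3.287951 m/s
P = 87.1 * 9.81 * 3.287951 = 2809.39 W

2809.39 W


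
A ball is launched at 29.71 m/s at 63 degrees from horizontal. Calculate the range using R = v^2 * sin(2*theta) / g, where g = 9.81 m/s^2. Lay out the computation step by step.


sin(2 * 63) = sin(126) = 0.809017
v^2 = 29.71^2 = 882.6841
R = 882.6841 * 0.809017 / 9.81
= 72.794 m

72.794 m


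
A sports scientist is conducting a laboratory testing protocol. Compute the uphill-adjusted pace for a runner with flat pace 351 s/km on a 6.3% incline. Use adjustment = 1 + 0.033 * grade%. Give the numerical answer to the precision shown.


Adjustment factor = 1 + 0.033 * 6.3 = 1.2079
Grade-adjusted pace = 351 * 1.2079 = 423.97 s/km

423.97 s/km


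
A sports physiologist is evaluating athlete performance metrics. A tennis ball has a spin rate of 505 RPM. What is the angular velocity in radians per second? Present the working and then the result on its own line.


Convert RPM to rad/s: multiply by 2*pi and divide by 60
omega = 505 * 2 * pi / 60
= 52.883 rad/s

52.883 rad/s


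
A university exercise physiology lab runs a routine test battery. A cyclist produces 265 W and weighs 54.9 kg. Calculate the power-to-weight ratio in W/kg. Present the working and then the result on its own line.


P/W = power / mass
= 265 / 54.9
= 4.827 W/kg

4.827 W/kg


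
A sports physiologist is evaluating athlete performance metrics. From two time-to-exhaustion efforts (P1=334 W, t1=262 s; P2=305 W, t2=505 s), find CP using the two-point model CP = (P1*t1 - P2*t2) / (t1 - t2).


Work in trial 1 = 87508 J
Work in trial 2 = 154025 J
Delta work = -66517 J
Delta time = -243 s
CP = -66517 / -243 = 273.73 W

273.73 W


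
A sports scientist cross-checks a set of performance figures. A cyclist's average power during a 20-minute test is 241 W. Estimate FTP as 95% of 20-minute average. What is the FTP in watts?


FTP = 20-min power * 0.95
= 241 * 0.95
= 228.95 W

228.95 W


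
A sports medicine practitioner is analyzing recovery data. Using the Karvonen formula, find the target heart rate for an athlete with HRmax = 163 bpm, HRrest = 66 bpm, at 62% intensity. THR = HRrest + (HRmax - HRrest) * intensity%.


HRR = 163 - 66 = 97
THR = 66 + 97 * 0.62
= 66 + 60.14
= 126.14 bpm

126.14 bpm


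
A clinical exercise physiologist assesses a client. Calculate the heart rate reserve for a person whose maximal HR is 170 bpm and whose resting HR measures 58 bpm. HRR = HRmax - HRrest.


HRmax = 170 bpm
HRrest = 58 bpm
HRR = 170 - 58 = 112 bpm

112 bpm


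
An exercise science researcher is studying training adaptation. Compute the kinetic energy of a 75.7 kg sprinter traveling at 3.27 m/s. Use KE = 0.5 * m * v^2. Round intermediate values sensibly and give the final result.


Velocity squared = 10.6929
KE = 0.5 * 75.7 * 10.6929 = 404.73 J

404.73 J


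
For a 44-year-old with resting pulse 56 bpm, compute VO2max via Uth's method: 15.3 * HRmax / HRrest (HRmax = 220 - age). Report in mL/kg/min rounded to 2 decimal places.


Step 1: HRmax = 220 - 44 = 176 bpm
Step 2: Ratio = 176 / 56 = 3.1429
Step 3: VO2max = 15.3 * 3.1429 = 48.09 mL/kg/min

48.09 mL/kg/min


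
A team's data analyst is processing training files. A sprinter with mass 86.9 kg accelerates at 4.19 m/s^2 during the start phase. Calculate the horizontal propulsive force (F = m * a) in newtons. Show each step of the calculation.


F = m * a
= 86.9 * 4.19
= 364.11 N

364.11 N


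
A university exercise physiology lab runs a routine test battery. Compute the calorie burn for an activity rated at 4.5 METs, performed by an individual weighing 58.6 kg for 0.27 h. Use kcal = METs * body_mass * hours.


Product of METs and mass = 4.5 * 58.6 = 263.7
Total kcal = 263.7 * 0.27 = 71.2 kcal

71.2 kcal


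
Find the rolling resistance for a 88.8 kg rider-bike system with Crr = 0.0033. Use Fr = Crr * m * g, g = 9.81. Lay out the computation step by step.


m * g = 88.8 * 9.81 = 871.128 N
Fr = 0.0033 * 871.128 = 2.875 N

2.875 N


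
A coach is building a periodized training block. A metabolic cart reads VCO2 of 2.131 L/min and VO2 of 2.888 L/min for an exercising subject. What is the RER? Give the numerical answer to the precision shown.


RER = VCO2 / VO2 = 2.131 / 2.888 = 0.7379

0.7379


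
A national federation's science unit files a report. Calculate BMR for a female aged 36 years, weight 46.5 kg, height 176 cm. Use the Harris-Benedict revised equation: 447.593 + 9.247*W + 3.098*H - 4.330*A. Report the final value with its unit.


Substituting values:
W term = 9.247 * 46.5 = 429.9855
H term = 3.098 * 176 = 545.248
A term = 4.330 * 36 = 155.88
BMR = 1266.95 kcal/day

1266.95 kcal/day


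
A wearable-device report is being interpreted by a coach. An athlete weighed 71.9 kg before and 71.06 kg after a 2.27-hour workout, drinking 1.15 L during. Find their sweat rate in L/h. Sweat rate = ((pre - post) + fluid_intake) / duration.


Body mass change = 0.84 kg
Total sweat loss = 0.84 + 1.15 = 1.99 L
Rate = 1.99 / 2.27 = 0.877 L/h

0.877 L/h


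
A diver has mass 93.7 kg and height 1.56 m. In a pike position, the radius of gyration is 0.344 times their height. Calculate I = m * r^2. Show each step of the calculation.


r = 0.344 * 1.56 = 0.53664 m
I = m * r^2 = 93.7 * 0.287982 = 26.984 kg*m^2

26.984 kg*m^2


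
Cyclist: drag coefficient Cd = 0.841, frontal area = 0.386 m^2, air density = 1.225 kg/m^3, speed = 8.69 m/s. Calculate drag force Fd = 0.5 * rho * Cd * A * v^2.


v^2 = 8.69^2 = 75.5161
Fd = 0.5 * 1.225 * 0.841 * 0.386 * 75.5161
= 15.015 N

15.015 N


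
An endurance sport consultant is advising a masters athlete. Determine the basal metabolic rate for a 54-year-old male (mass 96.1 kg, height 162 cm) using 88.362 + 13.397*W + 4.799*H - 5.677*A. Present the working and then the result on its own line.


BMR = 88.362 + 13.397*96.1 + 4.799*162 - 5.677*54
= 1846.69 kcal/day

1846.69 kcal/day


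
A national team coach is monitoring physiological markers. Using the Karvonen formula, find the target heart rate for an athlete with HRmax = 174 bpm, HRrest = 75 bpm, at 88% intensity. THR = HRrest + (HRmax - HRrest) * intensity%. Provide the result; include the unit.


HRR = 174 - 75 = 99
THR = 75 + 99 * 0.88
= 75 + 87.12
= 162.12 bpm

162.12 bpm


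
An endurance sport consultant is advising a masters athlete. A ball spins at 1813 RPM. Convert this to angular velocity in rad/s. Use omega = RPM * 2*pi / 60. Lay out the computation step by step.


omega = 1813 * 2 * pi / 60
= 1813 * 6.28318531 / 60
= 11391.415 / 60
= 189.857 rad/s

189.857 rad/s


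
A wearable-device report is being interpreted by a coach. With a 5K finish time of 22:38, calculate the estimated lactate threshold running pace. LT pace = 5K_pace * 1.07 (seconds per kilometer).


Race duration = 1358 s for 5 km
Average pace = 1358 / 5 = 271.6 s/km
LT pace = 271.6 * 1.07
= 290.61 s/km

290.61 s/km


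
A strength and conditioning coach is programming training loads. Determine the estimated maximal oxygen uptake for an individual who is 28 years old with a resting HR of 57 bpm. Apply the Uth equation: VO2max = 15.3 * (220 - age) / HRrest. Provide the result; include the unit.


HRmax = 220 - 28 = 192
VO2max = 15.3 * (192 / 57)
= 15.3 * 3.3684
= 51.54 mL/kg/min

51.54 mL/kg/min


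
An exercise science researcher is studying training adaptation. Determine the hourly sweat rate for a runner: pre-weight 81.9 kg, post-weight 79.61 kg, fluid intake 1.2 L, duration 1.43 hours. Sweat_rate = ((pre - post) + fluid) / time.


Mass lost = 81.9 - 79.61 = 2.29 kg
Add fluid consumed: 2.29 + 1.2 = 3.49 L total sweat
Sweat rate = 3.49 / 1.43 = 2.441 L/h

2.441 L/h


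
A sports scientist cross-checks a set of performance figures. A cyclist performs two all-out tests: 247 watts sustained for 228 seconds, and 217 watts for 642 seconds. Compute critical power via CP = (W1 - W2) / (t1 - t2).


W1 = P1 * t1 = 247 * 228 = 56316 J
W2 = P2 * t2 = 217 * 642 = 139314 J
CP = (56316 - 139314) / (228 - 642)
= 200.48 W

200.48 W


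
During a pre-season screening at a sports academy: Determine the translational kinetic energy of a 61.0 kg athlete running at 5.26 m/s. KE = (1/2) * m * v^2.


KE = 0.5 * m * v^2
= 0.5 * 61.0 * 5.26^2
= 0.5 * 61.0 * 27.6676
= 843.86 J

843.86 J


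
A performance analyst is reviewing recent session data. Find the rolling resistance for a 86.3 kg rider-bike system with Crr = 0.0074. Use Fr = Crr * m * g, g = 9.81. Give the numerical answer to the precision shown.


m * g = 86.3 * 9.81 = 846.603 N
Fr = 0.0074 * 846.603 = 6.265 N

6.265 N


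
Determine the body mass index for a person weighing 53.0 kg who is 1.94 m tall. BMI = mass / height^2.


BMI = mass / height^2
= 53.0 / 1.94^2
= 53.0 / 3.7636
= 14.08 kg/m^2

14.08 kg/m^2


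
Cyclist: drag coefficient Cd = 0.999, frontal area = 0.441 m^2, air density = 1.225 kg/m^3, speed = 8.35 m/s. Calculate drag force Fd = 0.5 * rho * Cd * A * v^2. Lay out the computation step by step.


v^2 = 8.35^2 = 69.7225
Fd = 0.5 * 1.225 * 0.999 * 0.441 * 69.7225
= 18.814 N

18.814 N


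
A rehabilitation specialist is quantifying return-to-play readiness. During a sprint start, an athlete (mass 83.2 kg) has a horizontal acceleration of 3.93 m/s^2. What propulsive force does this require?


Propulsive force = mass * acceleration
= 83.2 kg * 3.93 m/s^2
= 326.98 N

326.98 N


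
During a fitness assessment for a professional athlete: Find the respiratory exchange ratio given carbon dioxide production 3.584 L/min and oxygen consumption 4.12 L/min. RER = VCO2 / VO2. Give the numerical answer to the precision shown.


VCO2 = 3.584 L/min
VO2 = 4.12 L/min
RER = 3.584 / 4.12 = 0.8699

0.8699


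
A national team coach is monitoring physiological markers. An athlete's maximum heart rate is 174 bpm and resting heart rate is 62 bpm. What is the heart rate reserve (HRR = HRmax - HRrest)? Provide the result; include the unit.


HRR = HRmax - HRrest
= 174 - 62
= 112 bpm

112 bpm


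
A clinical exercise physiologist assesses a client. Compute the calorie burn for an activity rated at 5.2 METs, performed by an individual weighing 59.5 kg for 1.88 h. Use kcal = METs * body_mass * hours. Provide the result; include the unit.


Product of METs and mass = 5.2 * 59.5 = 309.4
Total kcal = 309.4 * 1.88 = 581.67 kcal

581.67 kcal


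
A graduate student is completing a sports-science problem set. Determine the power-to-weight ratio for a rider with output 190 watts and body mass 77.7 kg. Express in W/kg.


P/W = 190 / 77.7 = 2.445 W/kg

2.445 W/kg


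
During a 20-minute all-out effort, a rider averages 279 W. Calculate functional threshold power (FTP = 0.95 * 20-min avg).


FTP = 0.95 * 279
= 265.05 W

265.05 W


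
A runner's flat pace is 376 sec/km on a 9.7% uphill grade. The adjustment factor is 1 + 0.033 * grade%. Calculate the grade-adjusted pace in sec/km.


Factor = 1 + 0.033 * 9.7 = 1.3201
Adjusted pace = 376 * 1.3201
= 496.36 sec/km

496.36 s/km


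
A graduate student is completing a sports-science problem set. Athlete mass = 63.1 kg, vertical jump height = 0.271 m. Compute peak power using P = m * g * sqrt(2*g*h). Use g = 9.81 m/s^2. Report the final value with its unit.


sqrt(2 * 9.81 * 0.271) = sqrt(5.31702) = 2.305866 m/s
P = 63.1 * 9.81 * 2.305866
= 1427.36 W

1427.36 W


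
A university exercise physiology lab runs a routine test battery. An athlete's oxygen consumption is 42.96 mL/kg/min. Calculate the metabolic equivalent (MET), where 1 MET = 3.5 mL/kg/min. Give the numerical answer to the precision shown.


MET = VO2 / 3.5
= 42.96 / 3.5
= 12.27 METs

12.27 METs


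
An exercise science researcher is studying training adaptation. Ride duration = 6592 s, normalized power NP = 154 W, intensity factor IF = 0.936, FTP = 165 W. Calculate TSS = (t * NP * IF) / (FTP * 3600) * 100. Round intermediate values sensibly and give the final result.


Numerator = 6592 * 154 * 0.936 = 950197.248
Denominator = 165 * 3600 = 594000
TSS = 950197.248 / 594000 * 100
= 159.97

159.97 TSS


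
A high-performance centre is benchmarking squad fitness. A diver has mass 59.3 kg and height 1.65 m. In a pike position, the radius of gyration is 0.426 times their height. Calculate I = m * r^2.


r = 0.426 * 1.65 = 0.7029 m
I = m * r^2 = 59.3 * 0.494068 = 29.298 kg*m^2

29.298 kg*m^2


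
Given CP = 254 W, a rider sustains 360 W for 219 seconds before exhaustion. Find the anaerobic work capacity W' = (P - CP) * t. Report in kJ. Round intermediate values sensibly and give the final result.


Excess power = 360 - 254 = 106 W
Work above CP = 106 * 219 = 23214 J
W' = 23.214 kJ

23.214 kJ


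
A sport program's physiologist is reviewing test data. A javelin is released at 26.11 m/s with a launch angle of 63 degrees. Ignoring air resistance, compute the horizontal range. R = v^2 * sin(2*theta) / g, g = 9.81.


Launch speed squared = 681.7321
sin(2 * 63 deg) = 0.809017
Range = 681.7321 * 0.809017 / 9.81
= 56.221 m

56.221 m


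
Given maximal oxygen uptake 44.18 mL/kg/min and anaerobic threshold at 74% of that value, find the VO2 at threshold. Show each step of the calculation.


Percentage as decimal = 0.74
VO2 at AT = 44.18 * 0.74 = 32.69 mL/kg/min

32.69 mL/kg/min


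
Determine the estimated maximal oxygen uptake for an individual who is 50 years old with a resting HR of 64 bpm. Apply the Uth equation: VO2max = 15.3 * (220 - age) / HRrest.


HRmax = 220 - 50 = 170
VO2max = 15.3 * (170 / 64)
= 15.3 * 2.6563
= 40.64 mL/kg/min

40.64 mL/kg/min


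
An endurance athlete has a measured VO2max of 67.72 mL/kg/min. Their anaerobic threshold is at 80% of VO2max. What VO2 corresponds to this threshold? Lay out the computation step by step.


Anaerobic threshold VO2 = VO2max * 80%
= 67.72 * 0.8
= 54.18 mL/kg/min

54.18 mL/kg/min


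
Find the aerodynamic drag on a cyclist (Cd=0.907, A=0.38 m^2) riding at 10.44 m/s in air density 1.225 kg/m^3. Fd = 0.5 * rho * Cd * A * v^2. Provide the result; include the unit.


Fd = 0.5 * 1.225 * 0.907 * 0.38 * 10.44^2
= 0.5 * 1.225 * 0.907 * 0.38 * 108.9936
= 23.009 N

23.009 N


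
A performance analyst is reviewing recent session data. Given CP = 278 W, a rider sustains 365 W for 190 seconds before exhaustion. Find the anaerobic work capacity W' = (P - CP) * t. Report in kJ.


Excess power = 365 - 278 = 87 W
Work above CP = 87 * 190 = 16530 J
W' = 16.53 kJ

16.53 kJ


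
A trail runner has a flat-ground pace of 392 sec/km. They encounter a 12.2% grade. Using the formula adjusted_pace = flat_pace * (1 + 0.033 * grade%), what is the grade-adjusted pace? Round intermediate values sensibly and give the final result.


Grade factor = 1 + 0.033 * 12.2 = 1.4026
Adjusted = 392 * 1.4026 = 549.82 sec/km

549.82 s/km


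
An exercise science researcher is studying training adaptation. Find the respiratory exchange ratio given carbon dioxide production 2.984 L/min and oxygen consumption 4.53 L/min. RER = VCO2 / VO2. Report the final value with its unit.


VCO2 = 2.984 L/min
VO2 = 4.53 L/min
RER = 2.984 / 4.53 = 0.6587

0.6587


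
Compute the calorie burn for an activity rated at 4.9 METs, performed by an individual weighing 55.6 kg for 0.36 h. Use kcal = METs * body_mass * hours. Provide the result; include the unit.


Product of METs and mass = 4.9 * 55.6 = 272.44
Total kcal = 272.44 * 0.36 = 98.08 kcal

98.08 kcal


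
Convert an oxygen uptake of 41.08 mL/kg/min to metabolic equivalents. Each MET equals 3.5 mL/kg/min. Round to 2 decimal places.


One MET = 3.5 mL/kg/min
Number of METs = 41.08 / 3.5
= 11.74 METs

11.74 METs


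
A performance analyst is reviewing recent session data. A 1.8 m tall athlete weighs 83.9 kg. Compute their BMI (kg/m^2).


height^2 = 3.24 m^2
BMI = 83.9 / 3.24 = 25.9 kg/m^2

25.9 kg/m^2


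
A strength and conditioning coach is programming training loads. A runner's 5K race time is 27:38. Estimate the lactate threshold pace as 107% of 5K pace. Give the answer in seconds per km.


Total race time = 27*60 + 38 = 1658 seconds
5K pace = 1658 / 5 = 331.6 sec/km
LT pace = 331.6 * 1.07 = 354.81 sec/km

354.81 s/km


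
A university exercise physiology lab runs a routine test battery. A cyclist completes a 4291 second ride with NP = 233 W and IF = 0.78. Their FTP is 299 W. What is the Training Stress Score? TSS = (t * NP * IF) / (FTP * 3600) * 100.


t * NP * IF = 4291 * 233 * 0.78 = 779846.34
FTP * 3600 = 1076400
TSS = (779846.34 / 1076400) * 100 = 72.45

72.45 TSS


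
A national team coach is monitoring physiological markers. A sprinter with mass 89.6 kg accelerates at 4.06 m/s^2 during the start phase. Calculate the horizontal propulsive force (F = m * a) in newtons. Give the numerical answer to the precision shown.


F = m * a
= 89.6 * 4.06
= 363.78 N

363.78 N


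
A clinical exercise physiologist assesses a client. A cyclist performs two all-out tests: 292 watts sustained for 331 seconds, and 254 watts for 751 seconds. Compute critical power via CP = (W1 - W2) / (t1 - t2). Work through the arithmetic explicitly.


W1 = P1 * t1 = 292 * 331 = 96652 J
W2 = P2 * t2 = 254 * 751 = 190754 J
CP = (96652 - 190754) / (331 - 751)
= 224.05 W

224.05 W


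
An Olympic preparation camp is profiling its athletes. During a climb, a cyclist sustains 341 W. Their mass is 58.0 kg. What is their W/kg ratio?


Power-to-weight = 341 W / 58.0 kg
= 5.879 W/kg

5.879 W/kg


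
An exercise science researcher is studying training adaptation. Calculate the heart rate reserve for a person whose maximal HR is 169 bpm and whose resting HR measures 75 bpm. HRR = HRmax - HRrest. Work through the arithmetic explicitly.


HRmax = 169 bpm
HRrest = 75 bpm
HRR = 169 - 75 = 94 bpm

94 bpm


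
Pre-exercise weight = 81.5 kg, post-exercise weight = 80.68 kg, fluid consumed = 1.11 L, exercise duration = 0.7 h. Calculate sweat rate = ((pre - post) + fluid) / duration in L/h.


Weight loss = 81.5 - 80.68 = 0.82 kg (approx L)
Total sweat = 0.82 + 1.11 = 1.93 L
Sweat rate = 1.93 / 0.7 = 2.757 L/h

2.757 L/h


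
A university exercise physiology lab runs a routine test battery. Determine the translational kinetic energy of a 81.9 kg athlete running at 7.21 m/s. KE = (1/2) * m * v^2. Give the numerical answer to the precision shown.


KE = 0.5 * m * v^2
= 0.5 * 81.9 * 7.21^2
= 0.5 * 81.9 * 51.9841
= 2128.75 J

2128.75 J


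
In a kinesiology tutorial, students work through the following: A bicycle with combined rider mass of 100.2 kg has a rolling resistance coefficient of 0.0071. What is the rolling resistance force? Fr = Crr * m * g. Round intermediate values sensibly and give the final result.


Fr = 0.0071 * 100.2 * 9.81
= 0.71142 * 9.81
= 6.979 N

6.979 N


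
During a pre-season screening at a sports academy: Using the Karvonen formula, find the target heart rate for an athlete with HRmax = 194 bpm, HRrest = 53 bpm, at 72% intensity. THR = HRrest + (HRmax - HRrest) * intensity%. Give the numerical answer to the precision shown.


HRR = 194 - 53 = 141
THR = 53 + 141 * 0.72
= 53 + 101.52
= 154.52 bpm

154.52 bpm


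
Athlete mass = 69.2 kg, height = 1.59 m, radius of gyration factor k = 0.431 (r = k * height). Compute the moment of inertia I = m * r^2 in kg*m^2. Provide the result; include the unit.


r = k * height = 0.431 * 1.59 = 0.68529 m
r^2 = 0.68529^2 = 0.469622
I = 69.2 * 0.469622 = 32.498 kg*m^2

32.498 kg*m^2


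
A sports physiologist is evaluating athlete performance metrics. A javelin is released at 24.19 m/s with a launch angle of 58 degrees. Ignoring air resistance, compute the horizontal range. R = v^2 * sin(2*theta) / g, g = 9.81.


Launch speed squared = 585.1561
sin(2 * 58 deg) = 0.898794
Range = 585.1561 * 0.898794 / 9.81
= 53.612 m

53.612 m


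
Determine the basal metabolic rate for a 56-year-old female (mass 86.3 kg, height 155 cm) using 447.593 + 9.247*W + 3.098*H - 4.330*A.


BMR = 447.593 + 9.247*86.3 + 3.098*155 - 4.330*56
= 1483.32 kcal/day

1483.32 kcal/day


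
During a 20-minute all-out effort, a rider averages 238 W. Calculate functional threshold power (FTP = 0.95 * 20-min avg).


FTP = 0.95 * 238
= 226.1 W

226.1 W
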